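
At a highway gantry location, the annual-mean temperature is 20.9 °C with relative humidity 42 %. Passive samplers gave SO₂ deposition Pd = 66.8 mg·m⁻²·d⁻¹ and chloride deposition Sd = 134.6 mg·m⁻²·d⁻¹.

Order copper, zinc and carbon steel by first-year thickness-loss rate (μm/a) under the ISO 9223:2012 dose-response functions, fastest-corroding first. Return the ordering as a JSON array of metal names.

copper: T>10 °C ⇒ hinge -0.080·(20.9−10) = -0.8720
  SO₂ term: 0.0053·66.8^0.26·exp(0.059·42-0.8720) = 0.07874
  Sd branch = 0.01025·Sd^0.27·e^(0.036·RH+0.049·T) = 0.4864 μm/a
  sum: 0.07874 + 0.4864 → r_corr = 0.5651 μm/a
zinc: temperature factor f = -0.071·(10.9) = -0.7739
  SO₂ term: 0.0129·66.8^0.44·exp(0.046·42-0.7739) = 0.2609
  Cl⁻ term: 0.0175·134.6^0.57·exp(0.008·42+0.085·20.9) = 2.366
  r_corr = 0.2609 + 2.366 = 2.627 μm/a
carbon steel: f(T) = -0.054·(T−10) [T>10 °C] = -0.5886
  SO₂ term: 1.77·66.8^0.52·exp(0.02·42-0.5886) = 20.23
  Sd branch = 0.102·Sd^0.62·e^(0.033·RH+0.04·T) = 19.66 μm/a
  r_corr = 20.23 + 19.66 = 39.89 μm/a
Ordering by μm/a: carbon steel (39.9) > zinc (2.63) > copper (0.565)

["carbon steel", "zinc", "copper"]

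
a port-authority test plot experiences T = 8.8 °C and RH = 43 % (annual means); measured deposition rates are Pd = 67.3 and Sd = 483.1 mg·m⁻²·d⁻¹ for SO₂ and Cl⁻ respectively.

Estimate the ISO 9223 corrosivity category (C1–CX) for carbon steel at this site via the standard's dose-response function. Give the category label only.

C4

carbon steel: temperature factor f = +0.150·(-1.2) = -0.1800
  SO₂ term: 1.77·67.3^0.52·exp(0.02·43-0.1800) = 31.18
  Sd branch = 0.102·Sd^0.62·e^(0.033·RH+0.04·T) = 27.66 μm/a
  sum: 31.18 + 27.66 → r_corr = 58.84 μm/a
Category bounds: 50…80 μm/a bracket r_corr ⇒ C4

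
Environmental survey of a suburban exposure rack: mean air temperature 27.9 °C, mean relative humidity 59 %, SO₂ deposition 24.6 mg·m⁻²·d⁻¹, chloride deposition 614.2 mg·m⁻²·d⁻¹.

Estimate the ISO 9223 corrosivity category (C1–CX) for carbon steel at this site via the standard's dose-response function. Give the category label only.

C5

carbon steel: temperature factor f = -0.054·(17.9) = -0.9666
  SO₂ term: 1.77·24.6^0.52·exp(0.02·59-0.9666) = 11.59
  Sd branch = 0.102·Sd^0.62·e^(0.033·RH+0.04·T) = 116.8 μm/a
  r_corr = 11.59 + 116.8 = 128.4 μm/a
Category bounds: 80…200 μm/a bracket r_corr ⇒ C5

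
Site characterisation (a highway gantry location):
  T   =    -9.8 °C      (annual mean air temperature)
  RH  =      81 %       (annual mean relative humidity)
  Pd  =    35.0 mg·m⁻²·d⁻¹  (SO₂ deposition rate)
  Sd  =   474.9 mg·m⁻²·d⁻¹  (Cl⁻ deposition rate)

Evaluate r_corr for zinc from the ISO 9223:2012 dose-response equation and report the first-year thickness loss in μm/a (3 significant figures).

zinc: temperature factor f = +0.038·(-19.8) = -0.7524
  sulphur-dioxide contribution → 1.206 μm/a
  chloride contribution → 0.4879 μm/a
  total first-year rate 1.694 μm/a

r_corr = 1.69 μm/a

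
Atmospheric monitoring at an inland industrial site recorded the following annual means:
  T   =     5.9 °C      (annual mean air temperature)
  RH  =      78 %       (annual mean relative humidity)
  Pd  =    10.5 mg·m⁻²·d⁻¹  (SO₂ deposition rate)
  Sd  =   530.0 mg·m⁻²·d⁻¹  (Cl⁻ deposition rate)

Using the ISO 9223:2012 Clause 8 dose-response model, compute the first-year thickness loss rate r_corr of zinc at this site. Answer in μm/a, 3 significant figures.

r_corr = 3.05 μm/a

zinc: f(T) = +0.038·(T−10) [T≤10 °C] = -0.1558
  sulphur-dioxide contribution → 1.123 μm/a
  chloride contribution → 1.926 μm/a
  ⇒ r_corr(zinc) = 3.049 μm/a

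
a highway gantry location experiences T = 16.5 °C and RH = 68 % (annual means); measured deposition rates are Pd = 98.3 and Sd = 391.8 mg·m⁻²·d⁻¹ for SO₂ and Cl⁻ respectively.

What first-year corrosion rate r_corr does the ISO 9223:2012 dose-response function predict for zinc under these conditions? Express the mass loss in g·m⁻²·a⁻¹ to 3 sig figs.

r_corr = 36.3 g·m⁻²·a⁻¹

zinc: f(T) = -0.071·(T−10) [T>10 °C] = -0.4615
  sulphur-dioxide contribution → 1.398 μm/a
  chloride contribution → 3.685 μm/a
  total first-year rate 5.083 μm/a
Convert to mass loss: 5.083 μm/a × 7.14 g/cm³ = 36.29 g·m⁻²·a⁻¹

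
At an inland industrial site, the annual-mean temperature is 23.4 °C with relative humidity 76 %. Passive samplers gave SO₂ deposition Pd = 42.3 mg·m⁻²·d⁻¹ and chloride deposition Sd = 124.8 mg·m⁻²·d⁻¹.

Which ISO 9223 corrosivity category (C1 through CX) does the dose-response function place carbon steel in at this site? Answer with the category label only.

carbon steel: temperature factor f = -0.054·(13.4) = -0.7236
  sulphur-dioxide contribution → 27.51 μm/a
  chloride contribution → 63.67 μm/a
  total first-year rate 91.19 μm/a
91.2 μm/a falls in (80, 200] for carbon steel → category C5

C5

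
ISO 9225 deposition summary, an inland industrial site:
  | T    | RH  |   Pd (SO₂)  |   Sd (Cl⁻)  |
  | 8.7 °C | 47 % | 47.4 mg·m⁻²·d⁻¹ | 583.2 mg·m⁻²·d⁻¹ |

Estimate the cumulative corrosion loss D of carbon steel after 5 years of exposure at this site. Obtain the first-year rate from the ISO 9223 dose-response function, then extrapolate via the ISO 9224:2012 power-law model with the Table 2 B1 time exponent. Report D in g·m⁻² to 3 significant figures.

carbon steel: f(T) = +0.150·(T−10) [T≤10 °C] = -0.1950
  SO₂ term: 1.77·47.4^0.52·exp(0.02·47-0.1950) = 27.73
  Cl⁻ term: 0.102·583.2^0.62·exp(0.033·47+0.04·8.7) = 35.33
  r_corr = 27.73 + 35.33 = 63.06 μm/a
ISO 9224: D(t) = r_corr · t^b with b = 0.523 (carbon steel, B1)
  D(5) = 63.06 × 5^0.523 = 63.06 × 2.32 = 146.3 μm
  Mass loss = 146.3 μm × 7.85 g/cm³ = 1149 g·m⁻²

D(5) = 1.15e+03 g·m⁻²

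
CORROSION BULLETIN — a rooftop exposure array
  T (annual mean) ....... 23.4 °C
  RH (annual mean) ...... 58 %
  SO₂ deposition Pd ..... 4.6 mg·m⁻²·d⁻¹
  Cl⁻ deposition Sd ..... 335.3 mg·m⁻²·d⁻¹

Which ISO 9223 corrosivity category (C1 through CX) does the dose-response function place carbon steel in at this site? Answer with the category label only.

carbon steel: f(T) = -0.054·(T−10) [T>10 °C] = -0.7236
  Pd branch = 1.77·Pd^0.52·e^(0.02·RH+f) = 6.055 μm/a
  Sd branch = 0.102·Sd^0.62·e^(0.033·RH+0.04·T) = 64.88 μm/a
  sum: 6.055 + 64.88 → r_corr = 70.93 μm/a
Category bounds: 50…80 μm/a bracket r_corr ⇒ C4

C4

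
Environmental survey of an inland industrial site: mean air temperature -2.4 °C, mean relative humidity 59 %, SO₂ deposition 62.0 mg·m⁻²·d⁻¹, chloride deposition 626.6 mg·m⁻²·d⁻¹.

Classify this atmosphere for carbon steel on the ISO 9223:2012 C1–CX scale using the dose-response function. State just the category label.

carbon steel: f(T) = +0.150·(T−10) [T≤10 °C] = -1.8600
  sulphur-dioxide contribution → 7.668 μm/a
  chloride contribution → 35.21 μm/a
  ⇒ r_corr(carbon steel) = 42.87 μm/a
Category bounds: 25…50 μm/a bracket r_corr ⇒ C3

C3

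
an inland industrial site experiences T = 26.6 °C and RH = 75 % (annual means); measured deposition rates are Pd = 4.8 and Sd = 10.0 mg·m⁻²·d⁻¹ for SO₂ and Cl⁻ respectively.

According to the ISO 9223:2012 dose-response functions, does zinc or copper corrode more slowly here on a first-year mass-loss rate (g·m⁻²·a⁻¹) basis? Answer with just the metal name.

zinc

zinc: T>10 °C ⇒ hinge -0.071·(26.6−10) = -1.1786
  Pd branch = 0.0129·Pd^0.44·e^(0.046·RH+f) = 0.2493 μm/a
  Cl⁻ term: 0.0175·10.0^0.57·exp(0.008·75+0.085·26.6) = 1.136
  sum: 0.2493 + 1.136 → r_corr = 1.386 μm/a
  mass loss = 1.386 μm/a × 7.14 g/cm³ = 9.895 g·m⁻²·a⁻¹
copper: f(T) = -0.080·(T−10) [T>10 °C] = -1.3280
  SO₂ term: 0.0053·4.8^0.26·exp(0.059·75-1.3280) = 0.1764
  Cl⁻ term: 0.01025·10.0^0.27·exp(0.036·75+0.049·26.6) = 1.046
  r_corr = 0.1764 + 1.046 = 1.222 μm/a
  mass loss = 1.222 μm/a × 8.96 g/cm³ = 10.95 g·m⁻²·a⁻¹
Ordering by g·m⁻²·a⁻¹: copper (10.9) > zinc (9.89)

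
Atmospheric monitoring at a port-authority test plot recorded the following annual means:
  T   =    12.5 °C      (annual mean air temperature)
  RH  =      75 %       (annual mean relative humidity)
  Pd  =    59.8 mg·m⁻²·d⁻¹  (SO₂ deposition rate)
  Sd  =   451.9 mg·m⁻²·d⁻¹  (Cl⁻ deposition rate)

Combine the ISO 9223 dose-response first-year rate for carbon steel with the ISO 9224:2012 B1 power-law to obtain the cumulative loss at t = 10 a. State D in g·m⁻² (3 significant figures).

carbon steel: temperature factor f = -0.054·(2.5) = -0.1350
  Pd branch = 1.77·Pd^0.52·e^(0.02·RH+f) = 58.17 μm/a
  Cl⁻ term: 0.102·451.9^0.62·exp(0.033·75+0.04·12.5) = 88.46
  r_corr = 58.17 + 88.46 = 146.6 μm/a
Long-term exponent b (ISO 9224 Table 2, B1) = 0.523
  D(10) = 146.6 × 10^0.523 = 146.6 × 3.334 = 488.9 μm
  Mass loss = 488.9 μm × 7.85 g/cm³ = 3838 g·m⁻²

D(10) = 3.84e+03 g·m⁻²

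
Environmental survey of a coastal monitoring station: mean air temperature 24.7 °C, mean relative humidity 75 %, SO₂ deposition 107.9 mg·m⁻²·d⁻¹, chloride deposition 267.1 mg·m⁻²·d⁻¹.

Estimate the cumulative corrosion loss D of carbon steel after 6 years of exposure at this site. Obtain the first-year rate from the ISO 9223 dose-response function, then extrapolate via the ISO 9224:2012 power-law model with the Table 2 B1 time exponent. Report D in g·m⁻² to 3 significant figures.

carbon steel: T>10 °C ⇒ hinge -0.054·(24.7−10) = -0.7938
  Pd branch = 1.77·Pd^0.52·e^(0.02·RH+f) = 40.91 μm/a
  Cl⁻ term: 0.102·267.1^0.62·exp(0.033·75+0.04·24.7) = 104
  sum: 40.91 + 104 → r_corr = 144.9 μm/a
Power-law: D(6) = r_corr · 6^0.523
  D(6) = 144.9 × 6^0.523 = 144.9 × 2.553 = 369.9 μm
  Mass loss = 369.9 μm × 7.85 g/cm³ = 2904 g·m⁻²

D(6) = 2.90e+03 g·m⁻²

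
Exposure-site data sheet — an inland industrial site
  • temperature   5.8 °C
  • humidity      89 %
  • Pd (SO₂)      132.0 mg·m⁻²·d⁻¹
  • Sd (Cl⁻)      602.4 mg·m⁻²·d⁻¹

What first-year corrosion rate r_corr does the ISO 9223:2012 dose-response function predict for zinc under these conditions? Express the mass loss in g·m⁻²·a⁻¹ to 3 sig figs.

r_corr = 56.4 g·m⁻²·a⁻¹

zinc: temperature factor f = +0.038·(-4.2) = -0.1596
  sulphur-dioxide contribution → 5.654 μm/a
  chloride contribution → 2.243 μm/a
  ⇒ r_corr(zinc) = 7.897 μm/a
Convert to mass loss: 7.897 μm/a × 7.14 g/cm³ = 56.38 g·m⁻²·a⁻¹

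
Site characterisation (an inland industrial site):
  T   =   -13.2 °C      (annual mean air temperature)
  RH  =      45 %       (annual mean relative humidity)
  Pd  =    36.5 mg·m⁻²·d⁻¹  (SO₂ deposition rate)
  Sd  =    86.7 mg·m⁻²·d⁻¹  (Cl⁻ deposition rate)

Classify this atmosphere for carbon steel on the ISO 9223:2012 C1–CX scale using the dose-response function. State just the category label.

carbon steel: temperature factor f = +0.150·(-23.2) = -3.4800
  sulphur-dioxide contribution → 0.8707 μm/a
  chloride contribution → 4.225 μm/a
  total first-year rate 5.095 μm/a
5.1 μm/a falls in (1.3, 25] for carbon steel → category C2

C2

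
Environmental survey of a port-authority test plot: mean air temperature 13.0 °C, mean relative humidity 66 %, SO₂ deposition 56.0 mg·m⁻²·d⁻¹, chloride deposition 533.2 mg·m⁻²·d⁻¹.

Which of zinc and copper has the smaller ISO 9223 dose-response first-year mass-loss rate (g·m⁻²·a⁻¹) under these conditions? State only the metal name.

zinc: f(T) = -0.071·(T−10) [T>10 °C] = -0.2130
  sulphur-dioxide contribution → 1.276 μm/a
  chloride contribution → 3.21 μm/a
  ⇒ r_corr(zinc) = 4.486 μm/a
  mass loss = 4.486 μm/a × 7.14 g/cm³ = 32.03 g·m⁻²·a⁻¹
copper: T>10 °C ⇒ hinge -0.080·(13.0−10) = -0.2400
  sulphur-dioxide contribution → 0.5831 μm/a
  chloride contribution → 1.136 μm/a
  total first-year rate 1.719 μm/a
  mass loss = 1.719 μm/a × 8.96 g/cm³ = 15.41 g·m⁻²·a⁻¹
Ordering by g·m⁻²·a⁻¹: zinc (32) > copper (15.4)

copper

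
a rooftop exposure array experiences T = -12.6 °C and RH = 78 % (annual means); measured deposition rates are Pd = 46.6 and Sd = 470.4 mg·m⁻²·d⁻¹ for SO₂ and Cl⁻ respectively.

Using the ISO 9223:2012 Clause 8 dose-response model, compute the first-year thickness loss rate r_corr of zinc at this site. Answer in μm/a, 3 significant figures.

zinc: T≤10 °C ⇒ hinge +0.038·(-12.6−10) = -0.8588
  SO₂ term: 0.0129·46.6^0.44·exp(0.046·78-0.8588) = 1.071
  Sd branch = 0.0175·Sd^0.57·e^(0.008·RH+0.085·T) = 0.3734 μm/a
  r_corr = 1.071 + 0.3734 = 1.445 μm/a

r_corr = 1.44 μm/a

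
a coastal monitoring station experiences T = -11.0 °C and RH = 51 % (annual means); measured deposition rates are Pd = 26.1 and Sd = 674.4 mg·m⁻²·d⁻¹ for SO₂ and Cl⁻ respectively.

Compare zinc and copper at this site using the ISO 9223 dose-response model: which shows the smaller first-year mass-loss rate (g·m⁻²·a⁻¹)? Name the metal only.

zinc: f(T) = +0.038·(T−10) [T≤10 °C] = -0.7980
  SO₂ term: 0.0129·26.1^0.44·exp(0.046·51-0.7980) = 0.2548
  Cl⁻ term: 0.0175·674.4^0.57·exp(0.008·51+0.085·-11.0) = 0.4233
  sum: 0.2548 + 0.4233 → r_corr = 0.6781 μm/a
  mass loss = 0.6781 μm/a × 7.14 g/cm³ = 4.842 g·m⁻²·a⁻¹
copper: f(T) = +0.126·(T−10) [T≤10 °C] = -2.6460
  Pd branch = 0.0053·Pd^0.26·e^(0.059·RH+f) = 0.01779 μm/a
  Sd branch = 0.01025·Sd^0.27·e^(0.036·RH+0.049·T) = 0.2177 μm/a
  sum: 0.01779 + 0.2177 → r_corr = 0.2355 μm/a
  mass loss = 0.2355 μm/a × 8.96 g/cm³ = 2.11 g·m⁻²·a⁻¹
Ordering by g·m⁻²·a⁻¹: zinc (4.84) > copper (2.11)

copper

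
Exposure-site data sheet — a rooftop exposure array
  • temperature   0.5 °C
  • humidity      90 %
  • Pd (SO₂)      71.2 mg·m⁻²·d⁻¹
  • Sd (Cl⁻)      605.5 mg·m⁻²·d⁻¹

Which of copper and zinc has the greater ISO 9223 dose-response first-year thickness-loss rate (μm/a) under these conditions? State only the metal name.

copper: f(T) = +0.126·(T−10) [T≤10 °C] = -1.1970
  SO₂ term: 0.0053·71.2^0.26·exp(0.059·90-1.1970) = 0.9821
  Cl⁻ term: 0.01025·605.5^0.27·exp(0.036·90+0.049·0.5) = 1.512
  sum: 0.9821 + 1.512 → r_corr = 2.494 μm/a
zinc: T≤10 °C ⇒ hinge +0.038·(0.5−10) = -0.3610
  SO₂ term: 0.0129·71.2^0.44·exp(0.046·90-0.3610) = 3.689
  Sd branch = 0.0175·Sd^0.57·e^(0.008·RH+0.085·T) = 1.445 μm/a
  r_corr = 3.689 + 1.445 = 5.134 μm/a
Ordering by μm/a: zinc (5.13) > copper (2.49)

zinc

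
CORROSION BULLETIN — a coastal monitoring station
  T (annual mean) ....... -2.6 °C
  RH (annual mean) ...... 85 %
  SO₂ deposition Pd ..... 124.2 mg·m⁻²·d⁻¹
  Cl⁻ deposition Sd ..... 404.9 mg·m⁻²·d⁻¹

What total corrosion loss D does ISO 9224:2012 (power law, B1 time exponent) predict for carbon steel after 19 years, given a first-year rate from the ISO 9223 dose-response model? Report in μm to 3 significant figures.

carbon steel: f(T) = +0.150·(T−10) [T≤10 °C] = -1.8900
  Pd branch = 1.77·Pd^0.52·e^(0.02·RH+f) = 17.96 μm/a
  Cl⁻ term: 0.102·404.9^0.62·exp(0.033·85+0.04·-2.6) = 62.83
  sum: 17.96 + 62.83 → r_corr = 80.8 μm/a
Long-term exponent b (ISO 9224 Table 2, B1) = 0.523
  D(19) = 80.8 × 19^0.523 = 80.8 × 4.664 = 376.9 μm

D(19) = 377 μm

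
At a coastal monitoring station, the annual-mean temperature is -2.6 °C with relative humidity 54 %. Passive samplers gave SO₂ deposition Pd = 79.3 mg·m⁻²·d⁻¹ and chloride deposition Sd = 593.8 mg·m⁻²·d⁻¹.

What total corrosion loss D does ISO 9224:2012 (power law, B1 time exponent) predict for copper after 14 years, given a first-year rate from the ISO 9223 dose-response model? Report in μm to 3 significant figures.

D(14) = 2.53 μm

copper: temperature factor f = +0.126·(-12.6) = -1.5876
  SO₂ term: 0.0053·79.3^0.26·exp(0.059·54-1.5876) = 0.08171
  Sd branch = 0.01025·Sd^0.27·e^(0.036·RH+0.049·T) = 0.3536 μm/a
  r_corr = 0.08171 + 0.3536 = 0.4353 μm/a
Long-term exponent b (ISO 9224 Table 2, B1) = 0.667
  D(14) = 0.4353 × 14^0.667 = 0.4353 × 5.814 = 2.531 μm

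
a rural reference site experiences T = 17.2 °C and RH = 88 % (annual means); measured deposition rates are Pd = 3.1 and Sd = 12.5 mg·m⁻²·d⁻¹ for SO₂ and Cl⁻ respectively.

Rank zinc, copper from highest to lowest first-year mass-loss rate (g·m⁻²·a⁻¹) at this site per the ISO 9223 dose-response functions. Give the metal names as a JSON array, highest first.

zinc: T>10 °C ⇒ hinge -0.071·(17.2−10) = -0.5112
  Pd branch = 0.0129·Pd^0.44·e^(0.046·RH+f) = 0.7291 μm/a
  Sd branch = 0.0175·Sd^0.57·e^(0.008·RH+0.085·T) = 0.6441 μm/a
  r_corr = 0.7291 + 0.6441 = 1.373 μm/a
  mass loss = 1.373 μm/a × 7.14 g/cm³ = 9.805 g·m⁻²·a⁻¹
copper: temperature factor f = -0.080·(7.2) = -0.5760
  Pd branch = 0.0053·Pd^0.26·e^(0.059·RH+f) = 0.719 μm/a
  Sd branch = 0.01025·Sd^0.27·e^(0.036·RH+0.049·T) = 1.119 μm/a
  r_corr = 0.719 + 1.119 = 1.838 μm/a
  mass loss = 1.838 μm/a × 8.96 g/cm³ = 16.47 g·m⁻²·a⁻¹
Ordering by g·m⁻²·a⁻¹: copper (16.5) > zinc (9.8)

["copper", "zinc"]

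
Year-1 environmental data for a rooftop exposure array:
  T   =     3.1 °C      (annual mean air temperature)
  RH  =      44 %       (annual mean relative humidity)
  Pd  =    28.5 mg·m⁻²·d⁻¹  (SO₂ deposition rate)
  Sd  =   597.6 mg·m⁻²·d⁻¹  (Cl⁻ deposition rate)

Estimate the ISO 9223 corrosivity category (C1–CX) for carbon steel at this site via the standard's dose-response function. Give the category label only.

C3

carbon steel: f(T) = +0.150·(T−10) [T≤10 °C] = -1.0350
  sulphur-dioxide contribution → 8.653 μm/a
  chloride contribution → 25.97 μm/a
  ⇒ r_corr(carbon steel) = 34.62 μm/a
34.6 μm/a falls in (25, 50] for carbon steel → category C3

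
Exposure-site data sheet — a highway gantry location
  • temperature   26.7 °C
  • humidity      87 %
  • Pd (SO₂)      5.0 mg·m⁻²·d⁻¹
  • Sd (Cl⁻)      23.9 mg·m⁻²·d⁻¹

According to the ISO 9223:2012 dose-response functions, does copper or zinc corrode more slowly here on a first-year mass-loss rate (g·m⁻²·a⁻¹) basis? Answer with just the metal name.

copper: f(T) = -0.080·(T−10) [T>10 °C] = -1.3360
  SO₂ term: 0.0053·5.0^0.26·exp(0.059·87-1.3360) = 0.3589
  Cl⁻ term: 0.01025·23.9^0.27·exp(0.036·87+0.049·26.7) = 2.048
  r_corr = 0.3589 + 2.048 = 2.407 μm/a
  mass loss = 2.407 μm/a × 8.96 g/cm³ = 21.56 g·m⁻²·a⁻¹
zinc: f(T) = -0.071·(T−10) [T>10 °C] = -1.1857
  SO₂ term: 0.0129·5.0^0.44·exp(0.046·87-1.1857) = 0.4378
  Sd branch = 0.0175·Sd^0.57·e^(0.008·RH+0.085·T) = 2.073 μm/a
  r_corr = 0.4378 + 2.073 = 2.511 μm/a
  mass loss = 2.511 μm/a × 7.14 g/cm³ = 17.93 g·m⁻²·a⁻¹
Ordering by g·m⁻²·a⁻¹: copper (21.6) > zinc (17.9)

zinc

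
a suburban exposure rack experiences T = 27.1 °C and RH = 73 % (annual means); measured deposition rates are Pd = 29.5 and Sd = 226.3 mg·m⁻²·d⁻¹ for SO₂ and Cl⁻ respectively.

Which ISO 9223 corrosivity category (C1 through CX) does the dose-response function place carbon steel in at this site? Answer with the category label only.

carbon steel: T>10 °C ⇒ hinge -0.054·(27.1−10) = -0.9234
  SO₂ term: 1.77·29.5^0.52·exp(0.02·73-0.9234) = 17.59
  Cl⁻ term: 0.102·226.3^0.62·exp(0.033·73+0.04·27.1) = 96.72
  r_corr = 17.59 + 96.72 = 114.3 μm/a
ISO 9223 Table 2 (carbon steel): 80 < 114 ≤ 200 μm/a ⇒ C5

C5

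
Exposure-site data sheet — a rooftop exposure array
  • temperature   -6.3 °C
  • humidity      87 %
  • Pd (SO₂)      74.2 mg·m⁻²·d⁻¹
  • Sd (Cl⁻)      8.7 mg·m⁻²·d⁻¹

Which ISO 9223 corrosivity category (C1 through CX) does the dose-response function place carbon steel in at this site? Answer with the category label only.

carbon steel: f(T) = +0.150·(T−10) [T≤10 °C] = -2.4450
  SO₂ term: 1.77·74.2^0.52·exp(0.02·87-2.4450) = 8.211
  Sd branch = 0.102·Sd^0.62·e^(0.033·RH+0.04·T) = 5.352 μm/a
  r_corr = 8.211 + 5.352 = 13.56 μm/a
13.6 μm/a falls in (1.3, 25] for carbon steel → category C2

C2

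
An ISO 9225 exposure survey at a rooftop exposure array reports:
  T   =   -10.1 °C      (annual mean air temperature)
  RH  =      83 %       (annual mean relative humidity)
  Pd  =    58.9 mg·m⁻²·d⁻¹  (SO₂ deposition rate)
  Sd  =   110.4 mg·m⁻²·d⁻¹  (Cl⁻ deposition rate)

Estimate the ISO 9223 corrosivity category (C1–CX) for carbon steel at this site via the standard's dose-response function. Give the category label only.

carbon steel: f(T) = +0.150·(T−10) [T≤10 °C] = -3.0150
  SO₂ term: 1.77·58.9^0.52·exp(0.02·83-3.0150) = 3.802
  Sd branch = 0.102·Sd^0.62·e^(0.033·RH+0.04·T) = 19.47 μm/a
  sum: 3.802 + 19.47 → r_corr = 23.27 μm/a
Category bounds: 1.3…25 μm/a bracket r_corr ⇒ C2

C2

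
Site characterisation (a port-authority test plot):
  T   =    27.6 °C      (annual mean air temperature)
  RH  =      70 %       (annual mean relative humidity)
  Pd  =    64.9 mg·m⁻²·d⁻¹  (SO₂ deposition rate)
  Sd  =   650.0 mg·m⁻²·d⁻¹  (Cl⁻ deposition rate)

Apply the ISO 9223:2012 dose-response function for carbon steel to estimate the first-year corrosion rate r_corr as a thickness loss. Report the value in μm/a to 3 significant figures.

carbon steel: temperature factor f = -0.054·(17.6) = -0.9504
  Pd branch = 1.77·Pd^0.52·e^(0.02·RH+f) = 24.3 μm/a
  Sd branch = 0.102·Sd^0.62·e^(0.033·RH+0.04·T) = 171.9 μm/a
  sum: 24.3 + 171.9 → r_corr = 196.2 μm/a

r_corr = 196 μm/a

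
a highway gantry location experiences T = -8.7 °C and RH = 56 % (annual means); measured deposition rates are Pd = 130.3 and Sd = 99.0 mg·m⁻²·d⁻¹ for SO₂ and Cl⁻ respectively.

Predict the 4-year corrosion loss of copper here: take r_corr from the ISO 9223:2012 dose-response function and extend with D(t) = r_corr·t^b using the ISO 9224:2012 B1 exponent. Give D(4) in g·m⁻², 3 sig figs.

D(4) = 5.02 g·m⁻²

copper: temperature factor f = +0.126·(-18.7) = -2.3562
  sulphur-dioxide contribution → 0.0485 μm/a
  chloride contribution → 0.1738 μm/a
  ⇒ r_corr(copper) = 0.2223 μm/a
Power-law: D(4) = r_corr · 4^0.667
  D(4) = 0.2223 × 4^0.667 = 0.2223 × 2.521 = 0.5603 μm
  Mass loss = 0.5603 μm × 8.96 g/cm³ = 5.021 g·m⁻²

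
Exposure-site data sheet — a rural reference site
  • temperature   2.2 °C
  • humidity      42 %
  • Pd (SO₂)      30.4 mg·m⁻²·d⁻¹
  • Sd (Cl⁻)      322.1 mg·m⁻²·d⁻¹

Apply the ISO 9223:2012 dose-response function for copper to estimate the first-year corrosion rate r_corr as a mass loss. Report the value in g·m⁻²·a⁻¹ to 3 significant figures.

r_corr = 2.72 g·m⁻²·a⁻¹

copper: f(T) = +0.126·(T−10) [T≤10 °C] = -0.9828
  Pd branch = 0.0053·Pd^0.26·e^(0.059·RH+f) = 0.05744 μm/a
  Cl⁻ term: 0.01025·322.1^0.27·exp(0.036·42+0.049·2.2) = 0.2462
  r_corr = 0.05744 + 0.2462 = 0.3037 μm/a
Convert to mass loss: 0.3037 μm/a × 8.96 g/cm³ = 2.721 g·m⁻²·a⁻¹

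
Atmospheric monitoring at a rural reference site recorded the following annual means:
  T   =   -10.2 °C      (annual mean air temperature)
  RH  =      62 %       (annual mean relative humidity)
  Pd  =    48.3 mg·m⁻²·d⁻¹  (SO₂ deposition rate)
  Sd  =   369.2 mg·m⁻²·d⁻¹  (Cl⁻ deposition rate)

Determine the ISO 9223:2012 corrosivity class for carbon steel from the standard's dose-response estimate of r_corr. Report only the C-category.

carbon steel: T≤10 °C ⇒ hinge +0.150·(-10.2−10) = -3.0300
  sulphur-dioxide contribution → 2.219 μm/a
  chloride contribution → 20.5 μm/a
  ⇒ r_corr(carbon steel) = 22.72 μm/a
ISO 9223 Table 2 (carbon steel): 1.3 < 22.7 ≤ 25 μm/a ⇒ C2

C2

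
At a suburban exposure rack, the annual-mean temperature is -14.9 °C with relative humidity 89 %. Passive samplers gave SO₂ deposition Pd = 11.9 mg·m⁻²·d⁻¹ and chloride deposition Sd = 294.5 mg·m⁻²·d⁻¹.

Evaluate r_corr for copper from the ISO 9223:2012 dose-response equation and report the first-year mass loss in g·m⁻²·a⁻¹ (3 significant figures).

r_corr = 5.81 g·m⁻²·a⁻¹

copper: f(T) = +0.126·(T−10) [T≤10 °C] = -3.1374
  sulphur-dioxide contribution → 0.08353 μm/a
  chloride contribution → 0.5646 μm/a
  total first-year rate 0.6482 μm/a
Convert to mass loss: 0.6482 μm/a × 8.96 g/cm³ = 5.808 g·m⁻²·a⁻¹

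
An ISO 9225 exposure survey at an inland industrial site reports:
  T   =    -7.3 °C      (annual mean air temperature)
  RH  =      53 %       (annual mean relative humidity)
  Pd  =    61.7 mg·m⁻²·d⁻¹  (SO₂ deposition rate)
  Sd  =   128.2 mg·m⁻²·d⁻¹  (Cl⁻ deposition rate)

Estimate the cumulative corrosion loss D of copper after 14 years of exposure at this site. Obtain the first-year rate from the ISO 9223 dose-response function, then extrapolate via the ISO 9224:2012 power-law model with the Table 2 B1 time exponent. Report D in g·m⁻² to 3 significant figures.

copper: temperature factor f = +0.126·(-17.3) = -2.1798
  Pd branch = 0.0053·Pd^0.26·e^(0.059·RH+f) = 0.03991 μm/a
  Sd branch = 0.01025·Sd^0.27·e^(0.036·RH+0.049·T) = 0.1791 μm/a
  sum: 0.03991 + 0.1791 → r_corr = 0.219 μm/a
Power-law: D(14) = r_corr · 14^0.667
  D(14) = 0.219 × 14^0.667 = 0.219 × 5.814 = 1.273 μm
  Mass loss = 1.273 μm × 8.96 g/cm³ = 11.41 g·m⁻²

D(14) = 11.4 g·m⁻²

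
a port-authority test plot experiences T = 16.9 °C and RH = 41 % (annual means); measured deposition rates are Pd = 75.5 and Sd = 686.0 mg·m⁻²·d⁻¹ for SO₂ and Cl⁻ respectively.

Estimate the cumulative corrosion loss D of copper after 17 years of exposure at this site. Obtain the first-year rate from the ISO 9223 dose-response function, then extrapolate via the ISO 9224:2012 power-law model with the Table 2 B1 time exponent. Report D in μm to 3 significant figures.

copper: temperature factor f = -0.080·(6.9) = -0.5520
  Pd branch = 0.0053·Pd^0.26·e^(0.059·RH+f) = 0.1055 μm/a
  Cl⁻ term: 0.01025·686.0^0.27·exp(0.036·41+0.049·16.9) = 0.5987
  sum: 0.1055 + 0.5987 → r_corr = 0.7042 μm/a
Power-law: D(17) = r_corr · 17^0.667
  D(17) = 0.7042 × 17^0.667 = 0.7042 × 6.618 = 4.66 μm

D(17) = 4.66 μm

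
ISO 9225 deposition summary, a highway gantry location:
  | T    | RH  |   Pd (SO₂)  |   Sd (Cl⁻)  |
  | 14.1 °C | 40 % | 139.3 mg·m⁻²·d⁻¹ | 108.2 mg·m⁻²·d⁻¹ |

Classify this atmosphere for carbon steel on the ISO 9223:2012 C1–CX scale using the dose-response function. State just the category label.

C4

carbon steel: T>10 °C ⇒ hinge -0.054·(14.1−10) = -0.2214
  Pd branch = 1.77·Pd^0.52·e^(0.02·RH+f) = 41.13 μm/a
  Cl⁻ term: 0.102·108.2^0.62·exp(0.033·40+0.04·14.1) = 12.25
  r_corr = 41.13 + 12.25 = 53.37 μm/a
Category bounds: 50…80 μm/a bracket r_corr ⇒ C4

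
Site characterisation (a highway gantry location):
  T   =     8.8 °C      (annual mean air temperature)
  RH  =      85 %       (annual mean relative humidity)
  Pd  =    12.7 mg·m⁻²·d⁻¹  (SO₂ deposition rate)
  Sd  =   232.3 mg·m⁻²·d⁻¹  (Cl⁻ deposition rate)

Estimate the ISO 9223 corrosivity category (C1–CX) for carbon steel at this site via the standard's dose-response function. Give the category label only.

C5

carbon steel: f(T) = +0.150·(T−10) [T≤10 °C] = -0.1800
  SO₂ term: 1.77·12.7^0.52·exp(0.02·85-0.1800) = 30.34
  Sd branch = 0.102·Sd^0.62·e^(0.033·RH+0.04·T) = 70.25 μm/a
  sum: 30.34 + 70.25 → r_corr = 100.6 μm/a
101 μm/a falls in (80, 200] for carbon steel → category C5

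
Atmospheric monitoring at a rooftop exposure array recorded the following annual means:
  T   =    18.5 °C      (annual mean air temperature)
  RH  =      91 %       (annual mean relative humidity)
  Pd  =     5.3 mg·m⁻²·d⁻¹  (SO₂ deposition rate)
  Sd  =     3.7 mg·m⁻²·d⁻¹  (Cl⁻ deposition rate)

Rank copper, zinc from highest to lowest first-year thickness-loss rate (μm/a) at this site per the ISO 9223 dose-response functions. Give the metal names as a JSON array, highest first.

copper: f(T) = -0.080·(T−10) [T>10 °C] = -0.6800
  sulphur-dioxide contribution → 0.8892 μm/a
  chloride contribution → 0.9563 μm/a
  ⇒ r_corr(copper) = 1.845 μm/a
zinc: temperature factor f = -0.071·(8.5) = -0.6035
  sulphur-dioxide contribution → 0.9663 μm/a
  chloride contribution → 0.3681 μm/a
  ⇒ r_corr(zinc) = 1.334 μm/a
Ordering by μm/a: copper (1.85) > zinc (1.33)

["copper", "zinc"]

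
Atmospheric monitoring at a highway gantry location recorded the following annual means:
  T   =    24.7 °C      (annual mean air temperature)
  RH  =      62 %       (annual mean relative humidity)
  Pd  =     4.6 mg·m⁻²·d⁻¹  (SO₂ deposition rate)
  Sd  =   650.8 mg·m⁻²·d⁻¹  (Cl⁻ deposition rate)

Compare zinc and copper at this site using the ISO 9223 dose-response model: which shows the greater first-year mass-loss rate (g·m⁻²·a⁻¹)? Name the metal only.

zinc

zinc: f(T) = -0.071·(T−10) [T>10 °C] = -1.0437
  SO₂ term: 0.0129·4.6^0.44·exp(0.046·62-1.0437) = 0.154
  Cl⁻ term: 0.0175·650.8^0.57·exp(0.008·62+0.085·24.7) = 9.417
  r_corr = 0.154 + 9.417 = 9.571 μm/a
  mass loss = 9.571 μm/a × 7.14 g/cm³ = 68.34 g·m⁻²·a⁻¹
copper: f(T) = -0.080·(T−10) [T>10 °C] = -1.1760
  SO₂ term: 0.0053·4.6^0.26·exp(0.059·62-1.1760) = 0.0943
  Cl⁻ term: 0.01025·650.8^0.27·exp(0.036·62+0.049·24.7) = 1.842
  r_corr = 0.0943 + 1.842 = 1.936 μm/a
  mass loss = 1.936 μm/a × 8.96 g/cm³ = 17.35 g·m⁻²·a⁻¹
Ordering by g·m⁻²·a⁻¹: zinc (68.3) > copper (17.4)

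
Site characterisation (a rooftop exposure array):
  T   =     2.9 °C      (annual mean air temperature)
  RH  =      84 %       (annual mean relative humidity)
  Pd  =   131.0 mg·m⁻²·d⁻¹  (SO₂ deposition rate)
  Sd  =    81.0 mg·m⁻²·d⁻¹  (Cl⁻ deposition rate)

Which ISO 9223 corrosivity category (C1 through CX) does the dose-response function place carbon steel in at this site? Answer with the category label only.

C4

carbon steel: temperature factor f = +0.150·(-7.1) = -1.0650
  Pd branch = 1.77·Pd^0.52·e^(0.02·RH+f) = 41.31 μm/a
  Cl⁻ term: 0.102·81.0^0.62·exp(0.033·84+0.04·2.9) = 27.93
  r_corr = 41.31 + 27.93 = 69.24 μm/a
ISO 9223 Table 2 (carbon steel): 50 < 69.2 ≤ 80 μm/a ⇒ C4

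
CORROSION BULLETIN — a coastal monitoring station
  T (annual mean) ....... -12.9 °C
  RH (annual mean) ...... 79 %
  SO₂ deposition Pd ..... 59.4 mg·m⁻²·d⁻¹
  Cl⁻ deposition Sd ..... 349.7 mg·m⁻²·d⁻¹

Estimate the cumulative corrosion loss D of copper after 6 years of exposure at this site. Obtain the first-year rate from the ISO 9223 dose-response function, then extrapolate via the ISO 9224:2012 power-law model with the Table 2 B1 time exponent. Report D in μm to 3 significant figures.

copper: temperature factor f = +0.126·(-22.9) = -2.8854
  Pd branch = 0.0053·Pd^0.26·e^(0.059·RH+f) = 0.09049 μm/a
  Cl⁻ term: 0.01025·349.7^0.27·exp(0.036·79+0.049·-12.9) = 0.4551
  r_corr = 0.09049 + 0.4551 = 0.5456 μm/a
Long-term exponent b (ISO 9224 Table 2, B1) = 0.667
  D(6) = 0.5456 × 6^0.667 = 0.5456 × 3.304 = 1.803 μm

D(6) = 1.80 μm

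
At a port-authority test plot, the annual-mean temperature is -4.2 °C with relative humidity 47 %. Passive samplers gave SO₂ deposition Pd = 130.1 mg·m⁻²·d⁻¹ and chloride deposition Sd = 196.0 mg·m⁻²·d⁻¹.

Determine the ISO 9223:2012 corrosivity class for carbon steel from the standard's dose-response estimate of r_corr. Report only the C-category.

C2

carbon steel: temperature factor f = +0.150·(-14.2) = -2.1300
  SO₂ term: 1.77·130.1^0.52·exp(0.02·47-2.1300) = 6.77
  Cl⁻ term: 0.102·196.0^0.62·exp(0.033·47+0.04·-4.2) = 10.73
  r_corr = 6.77 + 10.73 = 17.5 μm/a
Category bounds: 1.3…25 μm/a bracket r_corr ⇒ C2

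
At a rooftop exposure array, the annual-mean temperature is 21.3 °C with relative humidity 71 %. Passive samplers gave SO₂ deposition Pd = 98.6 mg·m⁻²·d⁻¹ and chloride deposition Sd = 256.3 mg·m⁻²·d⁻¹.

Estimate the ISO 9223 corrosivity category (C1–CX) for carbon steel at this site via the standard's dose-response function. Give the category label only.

carbon steel: T>10 °C ⇒ hinge -0.054·(21.3−10) = -0.6102
  SO₂ term: 1.77·98.6^0.52·exp(0.02·71-0.6102) = 43.3
  Sd branch = 0.102·Sd^0.62·e^(0.033·RH+0.04·T) = 77.55 μm/a
  sum: 43.3 + 77.55 → r_corr = 120.9 μm/a
121 μm/a falls in (80, 200] for carbon steel → category C5

C5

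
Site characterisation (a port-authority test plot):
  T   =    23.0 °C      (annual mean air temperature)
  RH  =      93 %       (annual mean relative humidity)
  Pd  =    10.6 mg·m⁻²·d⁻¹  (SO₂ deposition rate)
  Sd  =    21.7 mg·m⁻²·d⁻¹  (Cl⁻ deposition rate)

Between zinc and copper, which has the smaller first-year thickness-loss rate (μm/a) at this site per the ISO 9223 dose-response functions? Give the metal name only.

zinc

zinc: temperature factor f = -0.071·(13.0) = -0.9230
  Pd branch = 0.0129·Pd^0.44·e^(0.046·RH+f) = 1.044 μm/a
  Sd branch = 0.0175·Sd^0.57·e^(0.008·RH+0.085·T) = 1.503 μm/a
  r_corr = 1.044 + 1.503 = 2.547 μm/a
copper: f(T) = -0.080·(T−10) [T>10 °C] = -1.0400
  Pd branch = 0.0053·Pd^0.26·e^(0.059·RH+f) = 0.8359 μm/a
  Sd branch = 0.01025·Sd^0.27·e^(0.036·RH+0.049·T) = 2.066 μm/a
  r_corr = 0.8359 + 2.066 = 2.901 μm/a
Ordering by μm/a: copper (2.9) > zinc (2.55)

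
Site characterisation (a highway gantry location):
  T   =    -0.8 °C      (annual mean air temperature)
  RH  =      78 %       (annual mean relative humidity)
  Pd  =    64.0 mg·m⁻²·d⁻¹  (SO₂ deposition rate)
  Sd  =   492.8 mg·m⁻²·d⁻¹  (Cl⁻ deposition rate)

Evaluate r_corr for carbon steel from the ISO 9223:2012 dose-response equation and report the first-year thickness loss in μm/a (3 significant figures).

r_corr = 75.0 μm/a

carbon steel: f(T) = +0.150·(T−10) [T≤10 °C] = -1.6200
  SO₂ term: 1.77·64.0^0.52·exp(0.02·78-1.6200) = 14.49
  Cl⁻ term: 0.102·492.8^0.62·exp(0.033·78+0.04·-0.8) = 60.54
  sum: 14.49 + 60.54 → r_corr = 75.03 μm/a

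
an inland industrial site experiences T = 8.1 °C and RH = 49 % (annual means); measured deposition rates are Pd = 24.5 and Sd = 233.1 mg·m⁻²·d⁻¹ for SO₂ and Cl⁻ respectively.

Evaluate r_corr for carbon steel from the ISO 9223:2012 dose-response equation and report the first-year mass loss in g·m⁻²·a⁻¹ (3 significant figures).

carbon steel: temperature factor f = +0.150·(-1.9) = -0.2850
  sulphur-dioxide contribution → 18.71 μm/a
  chloride contribution → 20.87 μm/a
  ⇒ r_corr(carbon steel) = 39.58 μm/a
Convert to mass loss: 39.58 μm/a × 7.85 g/cm³ = 310.7 g·m⁻²·a⁻¹

r_corr = 311 g·m⁻²·a⁻¹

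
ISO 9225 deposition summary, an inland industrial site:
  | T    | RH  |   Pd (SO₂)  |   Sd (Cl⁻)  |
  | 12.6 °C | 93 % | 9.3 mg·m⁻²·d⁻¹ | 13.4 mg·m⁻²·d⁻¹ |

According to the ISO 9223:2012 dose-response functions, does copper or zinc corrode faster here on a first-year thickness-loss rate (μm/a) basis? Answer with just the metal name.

copper

copper: T>10 °C ⇒ hinge -0.080·(12.6−10) = -0.2080
  sulphur-dioxide contribution → 1.857 μm/a
  chloride contribution → 1.089 μm/a
  ⇒ r_corr(copper) = 2.946 μm/a
zinc: temperature factor f = -0.071·(2.6) = -0.1846
  sulphur-dioxide contribution → 2.063 μm/a
  chloride contribution → 0.4718 μm/a
  ⇒ r_corr(zinc) = 2.535 μm/a
Ordering by μm/a: copper (2.95) > zinc (2.53)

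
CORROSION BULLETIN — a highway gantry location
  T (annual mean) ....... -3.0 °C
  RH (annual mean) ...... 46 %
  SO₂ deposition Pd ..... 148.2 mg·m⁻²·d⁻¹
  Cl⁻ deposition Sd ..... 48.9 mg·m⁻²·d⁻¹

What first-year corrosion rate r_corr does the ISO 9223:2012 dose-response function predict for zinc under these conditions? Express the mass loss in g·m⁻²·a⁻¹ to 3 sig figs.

r_corr = 5.49 g·m⁻²·a⁻¹

zinc: T≤10 °C ⇒ hinge +0.038·(-3.0−10) = -0.4940
  SO₂ term: 0.0129·148.2^0.44·exp(0.046·46-0.4940) = 0.5891
  Sd branch = 0.0175·Sd^0.57·e^(0.008·RH+0.085·T) = 0.1799 μm/a
  r_corr = 0.5891 + 0.1799 = 0.769 μm/a
Convert to mass loss: 0.769 μm/a × 7.14 g/cm³ = 5.491 g·m⁻²·a⁻¹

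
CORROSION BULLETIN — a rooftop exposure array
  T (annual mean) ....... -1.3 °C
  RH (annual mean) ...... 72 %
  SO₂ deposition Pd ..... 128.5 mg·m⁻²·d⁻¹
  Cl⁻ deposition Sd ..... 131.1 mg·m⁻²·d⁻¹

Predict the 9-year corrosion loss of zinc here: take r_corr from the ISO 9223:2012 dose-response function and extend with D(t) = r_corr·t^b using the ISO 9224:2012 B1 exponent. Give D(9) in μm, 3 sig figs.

D(9) = 14.3 μm

zinc: T≤10 °C ⇒ hinge +0.038·(-1.3−10) = -0.4294
  Pd branch = 0.0129·Pd^0.44·e^(0.046·RH+f) = 1.952 μm/a
  Cl⁻ term: 0.0175·131.1^0.57·exp(0.008·72+0.085·-1.3) = 0.449
  sum: 1.952 + 0.449 → r_corr = 2.401 μm/a
Long-term exponent b (ISO 9224 Table 2, B1) = 0.813
  D(9) = 2.401 × 9^0.813 = 2.401 × 5.968 = 14.33 μm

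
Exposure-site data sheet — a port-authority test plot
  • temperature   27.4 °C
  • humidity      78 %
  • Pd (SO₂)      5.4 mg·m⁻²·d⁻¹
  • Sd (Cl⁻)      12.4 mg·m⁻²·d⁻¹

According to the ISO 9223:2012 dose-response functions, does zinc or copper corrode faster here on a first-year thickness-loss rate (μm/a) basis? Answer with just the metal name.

zinc: temperature factor f = -0.071·(17.4) = -1.2354
  sulphur-dioxide contribution → 0.2848 μm/a
  chloride contribution → 1.409 μm/a
  ⇒ r_corr(zinc) = 1.693 μm/a
copper: f(T) = -0.080·(T−10) [T>10 °C] = -1.3920
  sulphur-dioxide contribution → 0.2036 μm/a
  chloride contribution → 1.284 μm/a
  total first-year rate 1.488 μm/a
Ordering by μm/a: zinc (1.69) > copper (1.49)

zinc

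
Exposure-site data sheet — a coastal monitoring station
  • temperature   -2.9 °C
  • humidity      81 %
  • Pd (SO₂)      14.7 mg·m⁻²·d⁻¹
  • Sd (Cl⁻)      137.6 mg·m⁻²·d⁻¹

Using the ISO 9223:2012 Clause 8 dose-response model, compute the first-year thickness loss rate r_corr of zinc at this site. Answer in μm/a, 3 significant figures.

zinc: f(T) = +0.038·(T−10) [T≤10 °C] = -0.4902
  Pd branch = 0.0129·Pd^0.44·e^(0.046·RH+f) = 1.07 μm/a
  Sd branch = 0.0175·Sd^0.57·e^(0.008·RH+0.085·T) = 0.4329 μm/a
  r_corr = 1.07 + 0.4329 = 1.503 μm/a

r_corr = 1.50 μm/a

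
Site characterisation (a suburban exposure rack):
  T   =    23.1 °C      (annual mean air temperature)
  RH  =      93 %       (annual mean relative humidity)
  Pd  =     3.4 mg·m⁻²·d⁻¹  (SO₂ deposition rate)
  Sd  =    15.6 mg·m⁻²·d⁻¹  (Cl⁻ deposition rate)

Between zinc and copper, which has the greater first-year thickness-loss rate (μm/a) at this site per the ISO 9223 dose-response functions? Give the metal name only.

zinc: T>10 °C ⇒ hinge -0.071·(23.1−10) = -0.9301
  Pd branch = 0.0129·Pd^0.44·e^(0.046·RH+f) = 0.6287 μm/a
  Sd branch = 0.0175·Sd^0.57·e^(0.008·RH+0.085·T) = 1.256 μm/a
  r_corr = 0.6287 + 1.256 = 1.885 μm/a
copper: f(T) = -0.080·(T−10) [T>10 °C] = -1.0480
  SO₂ term: 0.0053·3.4^0.26·exp(0.059·93-1.0480) = 0.617
  Cl⁻ term: 0.01025·15.6^0.27·exp(0.036·93+0.049·23.1) = 1.899
  r_corr = 0.617 + 1.899 = 2.516 μm/a
Ordering by μm/a: copper (2.52) > zinc (1.88)

copper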